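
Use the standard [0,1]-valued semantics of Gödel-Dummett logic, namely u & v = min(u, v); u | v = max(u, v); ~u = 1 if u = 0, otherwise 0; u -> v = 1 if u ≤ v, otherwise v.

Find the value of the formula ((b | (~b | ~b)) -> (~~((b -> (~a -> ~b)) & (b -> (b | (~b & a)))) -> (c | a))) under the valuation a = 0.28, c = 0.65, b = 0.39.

1.00

~b: Gödel ¬ of 0.39 = 0 (operand ≠ 0)
~b: Gödel ¬ of 0.39 = 0 (operand ≠ 0)
(~b | ~b) = max(0, 0) = 0
(b | (~b | ~b)) = max(0.39, 0) = 0.39
~a: Gödel ¬ of 0.28 = 0 (operand ≠ 0)
~b: Gödel ¬ of 0.39 = 0 (operand ≠ 0)
(~a -> ~b): 0 ≤ 0, so result = 1
(b -> (~a -> ~b)): 0.39 ≤ 1, so result = 1
~b: Gödel ¬ of 0.39 = 0 (operand ≠ 0)
(~b & a) = min(0, 0.28) = 0
(b | (~b & a)) = max(0.39, 0) = 0.39
(b -> (b | (~b & a))): 0.39 ≤ 0.39, so result = 1
((b -> (~a -> ~b)) & (b -> (b | (~b & a)))) = min(1, 1) = 1
~((b -> (~a -> ~b)) & (b -> (b | (~b & a)))): Gödel ¬ of 1 = 0 (operand ≠ 0)
~~((b -> (~a -> ~b)) & (b -> (b | (~b & a)))): Gödel ¬ of 0 = 1 (operand is 0)
(c | a) = max(0.65, 0.28) = 0.65
(~~((b -> (~a -> ~b)) & (b -> (b | (~b & a)))) -> (c | a)): 1 > 0.65, so result = 0.65
((b | (~b | ~b)) -> (~~((b -> (~a -> ~b)) & (b -> (b | (~b & a)))) -> (c | a))): 0.39 ≤ 0.65, so result = 1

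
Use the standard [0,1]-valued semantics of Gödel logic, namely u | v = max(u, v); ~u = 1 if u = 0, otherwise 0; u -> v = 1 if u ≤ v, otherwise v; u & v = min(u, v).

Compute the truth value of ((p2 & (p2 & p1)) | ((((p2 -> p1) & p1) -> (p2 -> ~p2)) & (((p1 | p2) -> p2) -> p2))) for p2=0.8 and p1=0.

(p2 & p1) = min(0.8, 0) = 0
(p2 & (p2 & p1)) = min(0.8, 0) = 0
(p2 -> p1): 0.8 > 0, so result = 0
((p2 -> p1) & p1) = min(0, 0) = 0
~p2: Gödel ¬ of 0.8 = 0 (operand ≠ 0)
(p2 -> ~p2): 0.8 > 0, so result = 0
(((p2 -> p1) & p1) -> (p2 -> ~p2)): 0 ≤ 0, so result = 1
(p1 | p2) = max(0, 0.8) = 0.8
((p1 | p2) -> p2): 0.8 ≤ 0.8, so result = 1
(((p1 | p2) -> p2) -> p2): 1 > 0.8, so result = 0.8
((((p2 -> p1) & p1) -> (p2 -> ~p2)) & (((p1 | p2) -> p2) -> p2)) = min(1, 0.8) = 0.8
((p2 & (p2 & p1)) | ((((p2 -> p1) & p1) -> (p2 -> ~p2)) & (((p1 | p2) -> p2) -> p2))) = max(0, 0.8) = 0.8

0.80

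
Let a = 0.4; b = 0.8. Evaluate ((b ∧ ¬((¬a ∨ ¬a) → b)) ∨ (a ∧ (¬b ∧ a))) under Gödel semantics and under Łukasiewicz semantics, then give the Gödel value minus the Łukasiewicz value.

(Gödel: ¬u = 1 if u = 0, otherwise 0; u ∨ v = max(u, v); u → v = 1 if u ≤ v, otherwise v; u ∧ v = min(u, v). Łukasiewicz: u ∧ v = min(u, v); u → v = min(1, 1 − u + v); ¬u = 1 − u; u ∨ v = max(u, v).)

-0.20

Gödel evaluation:
  ¬a: Gödel ¬ of 0.4 = 0 (operand ≠ 0)
  ¬a: Gödel ¬ of 0.4 = 0 (operand ≠ 0)
  (¬a ∨ ¬a) = max(0, 0) = 0
  ((¬a ∨ ¬a) → b): 0 ≤ 0.8, so result = 1
  ¬((¬a ∨ ¬a) → b): Gödel ¬ of 1 = 0 (operand ≠ 0)
  (b ∧ ¬((¬a ∨ ¬a) → b)) = min(0.8, 0) = 0
  ¬b: Gödel ¬ of 0.8 = 0 (operand ≠ 0)
  (¬b ∧ a) = min(0, 0.4) = 0
  (a ∧ (¬b ∧ a)) = min(0.4, 0) = 0
  ((b ∧ ¬((¬a ∨ ¬a) → b)) ∨ (a ∧ (¬b ∧ a))) = max(0, 0) = 0
  Gödel value = 0
Łukasiewicz evaluation:
  ¬a: Łukasiewicz ¬ gives 1 − 0.4 = 0.6
  ¬a: Łukasiewicz ¬ gives 1 − 0.4 = 0.6
  (¬a ∨ ¬a) = max(0.6, 0.6) = 0.6
  ((¬a ∨ ¬a) → b): min(1, 1 − 0.6 + 0.8) = 1
  ¬((¬a ∨ ¬a) → b): Łukasiewicz ¬ gives 1 − 1 = 0
  (b ∧ ¬((¬a ∨ ¬a) → b)) = min(0.8, 0) = 0
  ¬b: Łukasiewicz ¬ gives 1 − 0.8 = 0.2
  (¬b ∧ a) = min(0.2, 0.4) = 0.2
  (a ∧ (¬b ∧ a)) = min(0.4, 0.2) = 0.2
  ((b ∧ ¬((¬a ∨ ¬a) → b)) ∨ (a ∧ (¬b ∧ a))) = max(0, 0.2) = 0.2
  Łukasiewicz value = 0.2
Difference: 0 − 0.2 = -0.20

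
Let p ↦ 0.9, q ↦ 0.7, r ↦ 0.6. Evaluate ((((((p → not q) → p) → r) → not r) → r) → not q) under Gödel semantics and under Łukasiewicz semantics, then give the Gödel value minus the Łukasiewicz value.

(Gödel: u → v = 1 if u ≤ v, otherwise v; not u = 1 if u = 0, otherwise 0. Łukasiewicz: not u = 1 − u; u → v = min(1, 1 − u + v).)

Gödel evaluation:
  not q: Gödel ¬ of 0.7 = 0 (operand ≠ 0)
  (p → not q): 0.9 > 0, so result = 0
  ((p → not q) → p): 0 ≤ 0.9, so result = 1
  (((p → not q) → p) → r): 1 > 0.6, so result = 0.6
  not r: Gödel ¬ of 0.6 = 0 (operand ≠ 0)
  ((((p → not q) → p) → r) → not r): 0.6 > 0, so result = 0
  (((((p → not q) → p) → r) → not r) → r): 0 ≤ 0.6, so result = 1
  not q: Gödel ¬ of 0.7 = 0 (operand ≠ 0)
  ((((((p → not q) → p) → r) → not r) → r) → not q): 1 > 0, so result = 0
  Gödel value = 0
Łukasiewicz evaluation:
  not q: Łukasiewicz ¬ gives 1 − 0.7 = 0.3
  (p → not q): min(1, 1 − 0.9 + 0.3) = 0.4
  ((p → not q) → p): min(1, 1 − 0.4 + 0.9) = 1
  (((p → not q) → p) → r): min(1, 1 − 1 + 0.6) = 0.6
  not r: Łukasiewicz ¬ gives 1 − 0.6 = 0.4
  ((((p → not q) → p) → r) → not r): min(1, 1 − 0.6 + 0.4) = 0.8
  (((((p → not q) → p) → r) → not r) → r): min(1, 1 − 0.8 + 0.6) = 0.8
  not q: Łukasiewicz ¬ gives 1 − 0.7 = 0.3
  ((((((p → not q) → p) → r) → not r) → r) → not q): min(1, 1 − 0.8 + 0.3) = 0.5
  Łukasiewicz value = 0.5
Difference: 0 − 0.5 = -0.50

-0.50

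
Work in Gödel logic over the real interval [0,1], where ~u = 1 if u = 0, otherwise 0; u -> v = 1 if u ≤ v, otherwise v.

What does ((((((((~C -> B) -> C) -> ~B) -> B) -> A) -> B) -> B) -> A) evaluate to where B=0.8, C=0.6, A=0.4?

0.40

~C: Gödel ¬ of 0.6 = 0 (operand ≠ 0)
(~C -> B): 0 ≤ 0.8, so result = 1
((~C -> B) -> C): 1 > 0.6, so result = 0.6
~B: Gödel ¬ of 0.8 = 0 (operand ≠ 0)
(((~C -> B) -> C) -> ~B): 0.6 > 0, so result = 0
((((~C -> B) -> C) -> ~B) -> B): 0 ≤ 0.8, so result = 1
(((((~C -> B) -> C) -> ~B) -> B) -> A): 1 > 0.4, so result = 0.4
((((((~C -> B) -> C) -> ~B) -> B) -> A) -> B): 0.4 ≤ 0.8, so result = 1
(((((((~C -> B) -> C) -> ~B) -> B) -> A) -> B) -> B): 1 > 0.8, so result = 0.8
((((((((~C -> B) -> C) -> ~B) -> B) -> A) -> B) -> B) -> A): 0.8 > 0.4, so result = 0.4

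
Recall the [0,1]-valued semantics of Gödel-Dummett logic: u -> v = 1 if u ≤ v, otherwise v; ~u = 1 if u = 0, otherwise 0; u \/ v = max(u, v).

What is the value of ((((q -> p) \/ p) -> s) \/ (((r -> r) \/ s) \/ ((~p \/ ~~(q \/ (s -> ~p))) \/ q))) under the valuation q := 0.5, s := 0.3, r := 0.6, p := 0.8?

(q -> p): 0.5 ≤ 0.8, so result = 1
((q -> p) \/ p) = max(1, 0.8) = 1
(((q -> p) \/ p) -> s): 1 > 0.3, so result = 0.3
(r -> r): 0.6 ≤ 0.6, so result = 1
((r -> r) \/ s) = max(1, 0.3) = 1
~p: Gödel ¬ of 0.8 = 0 (operand ≠ 0)
~p: Gödel ¬ of 0.8 = 0 (operand ≠ 0)
(s -> ~p): 0.3 > 0, so result = 0
(q \/ (s -> ~p)) = max(0.5, 0) = 0.5
~(q \/ (s -> ~p)): Gödel ¬ of 0.5 = 0 (operand ≠ 0)
~~(q \/ (s -> ~p)): Gödel ¬ of 0 = 1 (operand is 0)
(~p \/ ~~(q \/ (s -> ~p))) = max(0, 1) = 1
((~p \/ ~~(q \/ (s -> ~p))) \/ q) = max(1, 0.5) = 1
(((r -> r) \/ s) \/ ((~p \/ ~~(q \/ (s -> ~p))) \/ q)) = max(1, 1) = 1
((((q -> p) \/ p) -> s) \/ (((r -> r) \/ s) \/ ((~p \/ ~~(q \/ (s -> ~p))) \/ q))) = max(0.3, 1) = 1

1.00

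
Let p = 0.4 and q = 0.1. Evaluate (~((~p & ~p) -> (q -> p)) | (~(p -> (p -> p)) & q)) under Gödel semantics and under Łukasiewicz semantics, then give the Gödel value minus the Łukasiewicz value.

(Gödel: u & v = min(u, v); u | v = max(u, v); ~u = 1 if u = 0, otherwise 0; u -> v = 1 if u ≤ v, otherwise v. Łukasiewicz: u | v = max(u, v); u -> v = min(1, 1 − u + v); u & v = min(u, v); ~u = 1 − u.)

Gödel evaluation:
  ~p: Gödel ¬ of 0.4 = 0 (operand ≠ 0)
  ~p: Gödel ¬ of 0.4 = 0 (operand ≠ 0)
  (~p & ~p) = min(0, 0) = 0
  (q -> p): 0.1 ≤ 0.4, so result = 1
  ((~p & ~p) -> (q -> p)): 0 ≤ 1, so result = 1
  ~((~p & ~p) -> (q -> p)): Gödel ¬ of 1 = 0 (operand ≠ 0)
  (p -> p): 0.4 ≤ 0.4, so result = 1
  (p -> (p -> p)): 0.4 ≤ 1, so result = 1
  ~(p -> (p -> p)): Gödel ¬ of 1 = 0 (operand ≠ 0)
  (~(p -> (p -> p)) & q) = min(0, 0.1) = 0
  (~((~p & ~p) -> (q -> p)) | (~(p -> (p -> p)) & q)) = max(0, 0) = 0
  Gödel value = 0
Łukasiewicz evaluation:
  ~p: Łukasiewicz ¬ gives 1 − 0.4 = 0.6
  ~p: Łukasiewicz ¬ gives 1 − 0.4 = 0.6
  (~p & ~p) = min(0.6, 0.6) = 0.6
  (q -> p): min(1, 1 − 0.1 + 0.4) = 1
  ((~p & ~p) -> (q -> p)): min(1, 1 − 0.6 + 1) = 1
  ~((~p & ~p) -> (q -> p)): Łukasiewicz ¬ gives 1 − 1 = 0
  (p -> p): min(1, 1 − 0.4 + 0.4) = 1
  (p -> (p -> p)): min(1, 1 − 0.4 + 1) = 1
  ~(p -> (p -> p)): Łukasiewicz ¬ gives 1 − 1 = 0
  (~(p -> (p -> p)) & q) = min(0, 0.1) = 0
  (~((~p & ~p) -> (q -> p)) | (~(p -> (p -> p)) & q)) = max(0, 0) = 0
  Łukasiewicz value = 0
Difference: 0 − 0 = 0.00

0.00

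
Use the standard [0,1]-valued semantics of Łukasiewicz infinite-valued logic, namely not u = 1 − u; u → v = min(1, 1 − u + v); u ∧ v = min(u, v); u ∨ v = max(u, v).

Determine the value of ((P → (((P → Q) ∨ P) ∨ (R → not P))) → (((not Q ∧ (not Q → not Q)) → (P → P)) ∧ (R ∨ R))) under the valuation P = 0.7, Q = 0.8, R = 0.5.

0.50

(P → Q): min(1, 1 − 0.7 + 0.8) = 1
((P → Q) ∨ P) = max(1, 0.7) = 1
not P: Łukasiewicz ¬ gives 1 − 0.7 = 0.3
(R → not P): min(1, 1 − 0.5 + 0.3) = 0.8
(((P → Q) ∨ P) ∨ (R → not P)) = max(1, 0.8) = 1
(P → (((P → Q) ∨ P) ∨ (R → not P))): min(1, 1 − 0.7 + 1) = 1
not Q: Łukasiewicz ¬ gives 1 − 0.8 = 0.2
not Q: Łukasiewicz ¬ gives 1 − 0.8 = 0.2
not Q: Łukasiewicz ¬ gives 1 − 0.8 = 0.2
(not Q → not Q): min(1, 1 − 0.2 + 0.2) = 1
(not Q ∧ (not Q → not Q)) = min(0.2, 1) = 0.2
(P → P): min(1, 1 − 0.7 + 0.7) = 1
((not Q ∧ (not Q → not Q)) → (P → P)): min(1, 1 − 0.2 + 1) = 1
(R ∨ R) = max(0.5, 0.5) = 0.5
(((not Q ∧ (not Q → not Q)) → (P → P)) ∧ (R ∨ R)) = min(1, 0.5) = 0.5
((P → (((P → Q) ∨ P) ∨ (R → not P))) → (((not Q ∧ (not Q → not Q)) → (P → P)) ∧ (R ∨ R))): min(1, 1 − 1 + 0.5) = 0.5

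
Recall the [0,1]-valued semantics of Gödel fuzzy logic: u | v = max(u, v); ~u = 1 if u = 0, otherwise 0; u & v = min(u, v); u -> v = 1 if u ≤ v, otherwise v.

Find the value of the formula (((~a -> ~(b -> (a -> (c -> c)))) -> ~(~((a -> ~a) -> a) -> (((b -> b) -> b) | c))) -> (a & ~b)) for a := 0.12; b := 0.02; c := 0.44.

1.00

~a: Gödel ¬ of 0.12 = 0 (operand ≠ 0)
(c -> c): 0.44 ≤ 0.44, so result = 1
(a -> (c -> c)): 0.12 ≤ 1, so result = 1
(b -> (a -> (c -> c))): 0.02 ≤ 1, so result = 1
~(b -> (a -> (c -> c))): Gödel ¬ of 1 = 0 (operand ≠ 0)
(~a -> ~(b -> (a -> (c -> c)))): 0 ≤ 0, so result = 1
~a: Gödel ¬ of 0.12 = 0 (operand ≠ 0)
(a -> ~a): 0.12 > 0, so result = 0
((a -> ~a) -> a): 0 ≤ 0.12, so result = 1
~((a -> ~a) -> a): Gödel ¬ of 1 = 0 (operand ≠ 0)
(b -> b): 0.02 ≤ 0.02, so result = 1
((b -> b) -> b): 1 > 0.02, so result = 0.02
(((b -> b) -> b) | c) = max(0.02, 0.44) = 0.44
(~((a -> ~a) -> a) -> (((b -> b) -> b) | c)): 0 ≤ 0.44, so result = 1
~(~((a -> ~a) -> a) -> (((b -> b) -> b) | c)): Gödel ¬ of 1 = 0 (operand ≠ 0)
((~a -> ~(b -> (a -> (c -> c)))) -> ~(~((a -> ~a) -> a) -> (((b -> b) -> b) | c))): 1 > 0, so result = 0
~b: Gödel ¬ of 0.02 = 0 (operand ≠ 0)
(a & ~b) = min(0.12, 0) = 0
(((~a -> ~(b -> (a -> (c -> c)))) -> ~(~((a -> ~a) -> a) -> (((b -> b) -> b) | c))) -> (a & ~b)): 0 ≤ 0, so result = 1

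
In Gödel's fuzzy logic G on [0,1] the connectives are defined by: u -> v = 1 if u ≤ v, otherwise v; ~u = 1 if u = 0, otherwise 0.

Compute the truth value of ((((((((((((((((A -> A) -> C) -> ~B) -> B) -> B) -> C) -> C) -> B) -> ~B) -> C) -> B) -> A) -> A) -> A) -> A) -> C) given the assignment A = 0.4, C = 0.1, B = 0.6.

0.10

(A -> A): 0.4 ≤ 0.4, so result = 1
((A -> A) -> C): 1 > 0.1, so result = 0.1
~B: Gödel ¬ of 0.6 = 0 (operand ≠ 0)
(((A -> A) -> C) -> ~B): 0.1 > 0, so result = 0
((((A -> A) -> C) -> ~B) -> B): 0 ≤ 0.6, so result = 1
(((((A -> A) -> C) -> ~B) -> B) -> B): 1 > 0.6, so result = 0.6
((((((A -> A) -> C) -> ~B) -> B) -> B) -> C): 0.6 > 0.1, so result = 0.1
(((((((A -> A) -> C) -> ~B) -> B) -> B) -> C) -> C): 0.1 ≤ 0.1, so result = 1
((((((((A -> A) -> C) -> ~B) -> B) -> B) -> C) -> C) -> B): 1 > 0.6, so result = 0.6
~B: Gödel ¬ of 0.6 = 0 (operand ≠ 0)
(((((((((A -> A) -> C) -> ~B) -> B) -> B) -> C) -> C) -> B) -> ~B): 0.6 > 0, so result = 0
((((((((((A -> A) -> C) -> ~B) -> B) -> B) -> C) -> C) -> B) -> ~B) -> C): 0 ≤ 0.1, so result = 1
(((((((((((A -> A) -> C) -> ~B) -> B) -> B) -> C) -> C) -> B) -> ~B) -> C) -> B): 1 > 0.6, so result = 0.6
((((((((((((A -> A) -> C) -> ~B) -> B) -> B) -> C) -> C) -> B) -> ~B) -> C) -> B) -> A): 0.6 > 0.4, so result = 0.4
(((((((((((((A -> A) -> C) -> ~B) -> B) -> B) -> C) -> C) -> B) -> ~B) -> C) -> B) -> A) -> A): 0.4 ≤ 0.4, so result = 1
((((((((((((((A -> A) -> C) -> ~B) -> B) -> B) -> C) -> C) -> B) -> ~B) -> C) -> B) -> A) -> A) -> A): 1 > 0.4, so result = 0.4
(((((((((((((((A -> A) -> C) -> ~B) -> B) -> B) -> C) -> C) -> B) -> ~B) -> C) -> B) -> A) -> A) -> A) -> A): 0.4 ≤ 0.4, so result = 1
((((((((((((((((A -> A) -> C) -> ~B) -> B) -> B) -> C) -> C) -> B) -> ~B) -> C) -> B) -> A) -> A) -> A) -> A) -> C): 1 > 0.1, so result = 0.1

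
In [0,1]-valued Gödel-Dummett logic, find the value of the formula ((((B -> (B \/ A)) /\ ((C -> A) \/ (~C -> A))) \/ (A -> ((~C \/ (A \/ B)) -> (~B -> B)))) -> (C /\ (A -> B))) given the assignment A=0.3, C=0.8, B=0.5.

(B \/ A) = max(0.5, 0.3) = 0.5
(B -> (B \/ A)): 0.5 ≤ 0.5, so result = 1
(C -> A): 0.8 > 0.3, so result = 0.3
~C: Gödel ¬ of 0.8 = 0 (operand ≠ 0)
(~C -> A): 0 ≤ 0.3, so result = 1
((C -> A) \/ (~C -> A)) = max(0.3, 1) = 1
((B -> (B \/ A)) /\ ((C -> A) \/ (~C -> A))) = min(1, 1) = 1
~C: Gödel ¬ of 0.8 = 0 (operand ≠ 0)
(A \/ B) = max(0.3, 0.5) = 0.5
(~C \/ (A \/ B)) = max(0, 0.5) = 0.5
~B: Gödel ¬ of 0.5 = 0 (operand ≠ 0)
(~B -> B): 0 ≤ 0.5, so result = 1
((~C \/ (A \/ B)) -> (~B -> B)): 0.5 ≤ 1, so result = 1
(A -> ((~C \/ (A \/ B)) -> (~B -> B))): 0.3 ≤ 1, so result = 1
(((B -> (B \/ A)) /\ ((C -> A) \/ (~C -> A))) \/ (A -> ((~C \/ (A \/ B)) -> (~B -> B)))) = max(1, 1) = 1
(A -> B): 0.3 ≤ 0.5, so result = 1
(C /\ (A -> B)) = min(0.8, 1) = 0.8
((((B -> (B \/ A)) /\ ((C -> A) \/ (~C -> A))) \/ (A -> ((~C \/ (A \/ B)) -> (~B -> B)))) -> (C /\ (A -> B))): 1 > 0.8, so result = 0.8

0.80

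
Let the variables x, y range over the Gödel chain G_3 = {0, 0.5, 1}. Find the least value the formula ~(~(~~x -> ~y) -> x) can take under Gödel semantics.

0.00

The minimum is attained at x = 0, y = 0:
  ~x: Gödel ¬ of 0 = 1 (operand is 0)
  ~~x: Gödel ¬ of 1 = 0 (operand ≠ 0)
  ~y: Gödel ¬ of 0 = 1 (operand is 0)
  (~~x -> ~y): 0 ≤ 1, so result = 1
  ~(~~x -> ~y): Gödel ¬ of 1 = 0 (operand ≠ 0)
  (~(~~x -> ~y) -> x): 0 ≤ 0, so result = 1
  ~(~(~~x -> ~y) -> x): Gödel ¬ of 1 = 0 (operand ≠ 0)
Checking all 9 assignments confirms none give a value below 0.00.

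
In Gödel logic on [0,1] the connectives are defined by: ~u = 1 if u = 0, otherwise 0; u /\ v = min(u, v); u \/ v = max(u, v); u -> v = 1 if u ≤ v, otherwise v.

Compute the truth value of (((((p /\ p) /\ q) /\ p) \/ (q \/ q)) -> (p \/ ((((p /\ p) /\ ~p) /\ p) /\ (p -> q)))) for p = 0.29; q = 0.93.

0.29

(p /\ p) = min(0.29, 0.29) = 0.29
((p /\ p) /\ q) = min(0.29, 0.93) = 0.29
(((p /\ p) /\ q) /\ p) = min(0.29, 0.29) = 0.29
(q \/ q) = max(0.93, 0.93) = 0.93
((((p /\ p) /\ q) /\ p) \/ (q \/ q)) = max(0.29, 0.93) = 0.93
(p /\ p) = min(0.29, 0.29) = 0.29
~p: Gödel ¬ of 0.29 = 0 (operand ≠ 0)
((p /\ p) /\ ~p) = min(0.29, 0) = 0
(((p /\ p) /\ ~p) /\ p) = min(0, 0.29) = 0
(p -> q): 0.29 ≤ 0.93, so result = 1
((((p /\ p) /\ ~p) /\ p) /\ (p -> q)) = min(0, 1) = 0
(p \/ ((((p /\ p) /\ ~p) /\ p) /\ (p -> q))) = max(0.29, 0) = 0.29
(((((p /\ p) /\ q) /\ p) \/ (q \/ q)) -> (p \/ ((((p /\ p) /\ ~p) /\ p) /\ (p -> q)))): 0.93 > 0.29, so result = 0.29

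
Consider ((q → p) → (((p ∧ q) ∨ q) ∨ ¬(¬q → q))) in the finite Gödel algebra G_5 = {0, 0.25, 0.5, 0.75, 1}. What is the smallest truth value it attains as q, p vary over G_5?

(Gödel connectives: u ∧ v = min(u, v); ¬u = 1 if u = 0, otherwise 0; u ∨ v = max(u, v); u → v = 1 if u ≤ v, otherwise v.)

The minimum is attained at q = 0.25, p = 0.25:
  (q → p): 0.25 ≤ 0.25, so result = 1
  (p ∧ q) = min(0.25, 0.25) = 0.25
  ((p ∧ q) ∨ q) = max(0.25, 0.25) = 0.25
  ¬q: Gödel ¬ of 0.25 = 0 (operand ≠ 0)
  (¬q → q): 0 ≤ 0.25, so result = 1
  ¬(¬q → q): Gödel ¬ of 1 = 0 (operand ≠ 0)
  (((p ∧ q) ∨ q) ∨ ¬(¬q → q)) = max(0.25, 0) = 0.25
  ((q → p) → (((p ∧ q) ∨ q) ∨ ¬(¬q → q))): 1 > 0.25, so result = 0.25
Checking all 25 assignments confirms none give a value below 0.25.

0.25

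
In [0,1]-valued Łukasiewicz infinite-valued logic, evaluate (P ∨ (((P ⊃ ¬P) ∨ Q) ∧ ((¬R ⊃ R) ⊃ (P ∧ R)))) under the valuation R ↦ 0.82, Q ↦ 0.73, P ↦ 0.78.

0.78

¬P: Łukasiewicz ¬ gives 1 − 0.78 = 0.22
(P ⊃ ¬P): min(1, 1 − 0.78 + 0.22) = 0.44
((P ⊃ ¬P) ∨ Q) = max(0.44, 0.73) = 0.73
¬R: Łukasiewicz ¬ gives 1 − 0.82 = 0.18
(¬R ⊃ R): min(1, 1 − 0.18 + 0.82) = 1
(P ∧ R) = min(0.78, 0.82) = 0.78
((¬R ⊃ R) ⊃ (P ∧ R)): min(1, 1 − 1 + 0.78) = 0.78
(((P ⊃ ¬P) ∨ Q) ∧ ((¬R ⊃ R) ⊃ (P ∧ R))) = min(0.73, 0.78) = 0.73
(P ∨ (((P ⊃ ¬P) ∨ Q) ∧ ((¬R ⊃ R) ⊃ (P ∧ R)))) = max(0.78, 0.73) = 0.78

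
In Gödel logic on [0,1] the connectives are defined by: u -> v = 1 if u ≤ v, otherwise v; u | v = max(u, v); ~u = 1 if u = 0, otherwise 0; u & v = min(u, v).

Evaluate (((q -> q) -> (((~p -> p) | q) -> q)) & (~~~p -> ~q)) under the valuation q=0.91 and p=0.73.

0.91

(q -> q): 0.91 ≤ 0.91, so result = 1
~p: Gödel ¬ of 0.73 = 0 (operand ≠ 0)
(~p -> p): 0 ≤ 0.73, so result = 1
((~p -> p) | q) = max(1, 0.91) = 1
(((~p -> p) | q) -> q): 1 > 0.91, so result = 0.91
((q -> q) -> (((~p -> p) | q) -> q)): 1 > 0.91, so result = 0.91
~p: Gödel ¬ of 0.73 = 0 (operand ≠ 0)
~~p: Gödel ¬ of 0 = 1 (operand is 0)
~~~p: Gödel ¬ of 1 = 0 (operand ≠ 0)
~q: Gödel ¬ of 0.91 = 0 (operand ≠ 0)
(~~~p -> ~q): 0 ≤ 0, so result = 1
(((q -> q) -> (((~p -> p) | q) -> q)) & (~~~p -> ~q)) = min(0.91, 1) = 0.91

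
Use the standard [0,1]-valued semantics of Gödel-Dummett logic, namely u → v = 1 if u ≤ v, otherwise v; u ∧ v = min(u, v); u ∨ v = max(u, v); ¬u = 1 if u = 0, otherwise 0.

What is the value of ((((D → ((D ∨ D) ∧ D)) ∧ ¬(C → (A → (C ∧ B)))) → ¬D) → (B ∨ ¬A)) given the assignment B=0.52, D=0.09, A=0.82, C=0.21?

(D ∨ D) = max(0.09, 0.09) = 0.09
((D ∨ D) ∧ D) = min(0.09, 0.09) = 0.09
(D → ((D ∨ D) ∧ D)): 0.09 ≤ 0.09, so result = 1
(C ∧ B) = min(0.21, 0.52) = 0.21
(A → (C ∧ B)): 0.82 > 0.21, so result = 0.21
(C → (A → (C ∧ B))): 0.21 ≤ 0.21, so result = 1
¬(C → (A → (C ∧ B))): Gödel ¬ of 1 = 0 (operand ≠ 0)
((D → ((D ∨ D) ∧ D)) ∧ ¬(C → (A → (C ∧ B)))) = min(1, 0) = 0
¬D: Gödel ¬ of 0.09 = 0 (operand ≠ 0)
(((D → ((D ∨ D) ∧ D)) ∧ ¬(C → (A → (C ∧ B)))) → ¬D): 0 ≤ 0, so result = 1
¬A: Gödel ¬ of 0.82 = 0 (operand ≠ 0)
(B ∨ ¬A) = max(0.52, 0) = 0.52
((((D → ((D ∨ D) ∧ D)) ∧ ¬(C → (A → (C ∧ B)))) → ¬D) → (B ∨ ¬A)): 1 > 0.52, so result = 0.52

0.52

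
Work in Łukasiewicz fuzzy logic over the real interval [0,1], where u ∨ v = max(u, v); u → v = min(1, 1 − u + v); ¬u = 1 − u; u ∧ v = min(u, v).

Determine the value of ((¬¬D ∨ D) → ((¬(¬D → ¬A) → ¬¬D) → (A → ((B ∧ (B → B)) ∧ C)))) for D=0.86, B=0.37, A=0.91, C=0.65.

¬D: Łukasiewicz ¬ gives 1 − 0.86 = 0.14
¬¬D: Łukasiewicz ¬ gives 1 − 0.14 = 0.86
(¬¬D ∨ D) = max(0.86, 0.86) = 0.86
¬D: Łukasiewicz ¬ gives 1 − 0.86 = 0.14
¬A: Łukasiewicz ¬ gives 1 − 0.91 = 0.09
(¬D → ¬A): min(1, 1 − 0.14 + 0.09) = 0.95
¬(¬D → ¬A): Łukasiewicz ¬ gives 1 − 0.95 = 0.05
¬D: Łukasiewicz ¬ gives 1 − 0.86 = 0.14
¬¬D: Łukasiewicz ¬ gives 1 − 0.14 = 0.86
(¬(¬D → ¬A) → ¬¬D): min(1, 1 − 0.05 + 0.86) = 1
(B → B): min(1, 1 − 0.37 + 0.37) = 1
(B ∧ (B → B)) = min(0.37, 1) = 0.37
((B ∧ (B → B)) ∧ C) = min(0.37, 0.65) = 0.37
(A → ((B ∧ (B → B)) ∧ C)): min(1, 1 − 0.91 + 0.37) = 0.46
((¬(¬D → ¬A) → ¬¬D) → (A → ((B ∧ (B → B)) ∧ C))): min(1, 1 − 1 + 0.46) = 0.46
((¬¬D ∨ D) → ((¬(¬D → ¬A) → ¬¬D) → (A → ((B ∧ (B → B)) ∧ C)))): min(1, 1 − 0.86 + 0.46) = 0.6

0.60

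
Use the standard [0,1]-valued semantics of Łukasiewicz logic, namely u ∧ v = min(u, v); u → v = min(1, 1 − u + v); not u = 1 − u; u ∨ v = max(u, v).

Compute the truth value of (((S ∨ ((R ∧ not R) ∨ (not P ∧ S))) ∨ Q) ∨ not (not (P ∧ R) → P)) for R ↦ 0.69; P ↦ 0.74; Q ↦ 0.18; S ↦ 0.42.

not R: Łukasiewicz ¬ gives 1 − 0.69 = 0.31
(R ∧ not R) = min(0.69, 0.31) = 0.31
not P: Łukasiewicz ¬ gives 1 − 0.74 = 0.26
(not P ∧ S) = min(0.26, 0.42) = 0.26
((R ∧ not R) ∨ (not P ∧ S)) = max(0.31, 0.26) = 0.31
(S ∨ ((R ∧ not R) ∨ (not P ∧ S))) = max(0.42, 0.31) = 0.42
((S ∨ ((R ∧ not R) ∨ (not P ∧ S))) ∨ Q) = max(0.42, 0.18) = 0.42
(P ∧ R) = min(0.74, 0.69) = 0.69
not (P ∧ R): Łukasiewicz ¬ gives 1 − 0.69 = 0.31
(not (P ∧ R) → P): min(1, 1 − 0.31 + 0.74) = 1
not (not (P ∧ R) → P): Łukasiewicz ¬ gives 1 − 1 = 0
(((S ∨ ((R ∧ not R) ∨ (not P ∧ S))) ∨ Q) ∨ not (not (P ∧ R) → P)) = max(0.42, 0) = 0.42

0.42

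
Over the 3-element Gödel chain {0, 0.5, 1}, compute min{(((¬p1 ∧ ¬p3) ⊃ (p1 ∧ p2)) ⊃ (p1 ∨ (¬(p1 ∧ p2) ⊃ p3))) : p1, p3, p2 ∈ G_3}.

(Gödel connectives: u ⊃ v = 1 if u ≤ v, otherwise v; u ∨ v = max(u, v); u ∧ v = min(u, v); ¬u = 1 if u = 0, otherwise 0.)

0.50

The minimum is attained at p1 = 0, p3 = 0.5, p2 = 0:
  ¬p1: Gödel ¬ of 0 = 1 (operand is 0)
  ¬p3: Gödel ¬ of 0.5 = 0 (operand ≠ 0)
  (¬p1 ∧ ¬p3) = min(1, 0) = 0
  (p1 ∧ p2) = min(0, 0) = 0
  ((¬p1 ∧ ¬p3) ⊃ (p1 ∧ p2)): 0 ≤ 0, so result = 1
  (p1 ∧ p2) = min(0, 0) = 0
  ¬(p1 ∧ p2): Gödel ¬ of 0 = 1 (operand is 0)
  (¬(p1 ∧ p2) ⊃ p3): 1 > 0.5, so result = 0.5
  (p1 ∨ (¬(p1 ∧ p2) ⊃ p3)) = max(0, 0.5) = 0.5
  (((¬p1 ∧ ¬p3) ⊃ (p1 ∧ p2)) ⊃ (p1 ∨ (¬(p1 ∧ p2) ⊃ p3))): 1 > 0.5, so result = 0.5
Checking all 27 assignments confirms none give a value below 0.50.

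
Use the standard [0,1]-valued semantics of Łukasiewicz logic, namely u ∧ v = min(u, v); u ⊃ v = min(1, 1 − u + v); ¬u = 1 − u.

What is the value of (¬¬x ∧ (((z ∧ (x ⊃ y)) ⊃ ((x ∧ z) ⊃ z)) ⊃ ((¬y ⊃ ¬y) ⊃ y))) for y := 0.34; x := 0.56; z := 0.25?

0.34

¬x: Łukasiewicz ¬ gives 1 − 0.56 = 0.44
¬¬x: Łukasiewicz ¬ gives 1 − 0.44 = 0.56
(x ⊃ y): min(1, 1 − 0.56 + 0.34) = 0.78
(z ∧ (x ⊃ y)) = min(0.25, 0.78) = 0.25
(x ∧ z) = min(0.56, 0.25) = 0.25
((x ∧ z) ⊃ z): min(1, 1 − 0.25 + 0.25) = 1
((z ∧ (x ⊃ y)) ⊃ ((x ∧ z) ⊃ z)): min(1, 1 − 0.25 + 1) = 1
¬y: Łukasiewicz ¬ gives 1 − 0.34 = 0.66
¬y: Łukasiewicz ¬ gives 1 − 0.34 = 0.66
(¬y ⊃ ¬y): min(1, 1 − 0.66 + 0.66) = 1
((¬y ⊃ ¬y) ⊃ y): min(1, 1 − 1 + 0.34) = 0.34
(((z ∧ (x ⊃ y)) ⊃ ((x ∧ z) ⊃ z)) ⊃ ((¬y ⊃ ¬y) ⊃ y)): min(1, 1 − 1 + 0.34) = 0.34
(¬¬x ∧ (((z ∧ (x ⊃ y)) ⊃ ((x ∧ z) ⊃ z)) ⊃ ((¬y ⊃ ¬y) ⊃ y))) = min(0.56, 0.34) = 0.34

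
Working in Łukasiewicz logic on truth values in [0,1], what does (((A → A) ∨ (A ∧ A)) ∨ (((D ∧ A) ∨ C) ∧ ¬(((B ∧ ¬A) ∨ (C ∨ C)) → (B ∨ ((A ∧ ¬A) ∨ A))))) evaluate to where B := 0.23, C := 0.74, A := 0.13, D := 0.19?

(A → A): min(1, 1 − 0.13 + 0.13) = 1
(A ∧ A) = min(0.13, 0.13) = 0.13
((A → A) ∨ (A ∧ A)) = max(1, 0.13) = 1
(D ∧ A) = min(0.19, 0.13) = 0.13
((D ∧ A) ∨ C) = max(0.13, 0.74) = 0.74
¬A: Łukasiewicz ¬ gives 1 − 0.13 = 0.87
(B ∧ ¬A) = min(0.23, 0.87) = 0.23
(C ∨ C) = max(0.74, 0.74) = 0.74
((B ∧ ¬A) ∨ (C ∨ C)) = max(0.23, 0.74) = 0.74
¬A: Łukasiewicz ¬ gives 1 − 0.13 = 0.87
(A ∧ ¬A) = min(0.13, 0.87) = 0.13
((A ∧ ¬A) ∨ A) = max(0.13, 0.13) = 0.13
(B ∨ ((A ∧ ¬A) ∨ A)) = max(0.23, 0.13) = 0.23
(((B ∧ ¬A) ∨ (C ∨ C)) → (B ∨ ((A ∧ ¬A) ∨ A))): min(1, 1 − 0.74 + 0.23) = 0.49
¬(((B ∧ ¬A) ∨ (C ∨ C)) → (B ∨ ((A ∧ ¬A) ∨ A))): Łukasiewicz ¬ gives 1 − 0.49 = 0.51
(((D ∧ A) ∨ C) ∧ ¬(((B ∧ ¬A) ∨ (C ∨ C)) → (B ∨ ((A ∧ ¬A) ∨ A)))) = min(0.74, 0.51) = 0.51
(((A → A) ∨ (A ∧ A)) ∨ (((D ∧ A) ∨ C) ∧ ¬(((B ∧ ¬A) ∨ (C ∨ C)) → (B ∨ ((A ∧ ¬A) ∨ A))))) = max(1, 0.51) = 1

1.00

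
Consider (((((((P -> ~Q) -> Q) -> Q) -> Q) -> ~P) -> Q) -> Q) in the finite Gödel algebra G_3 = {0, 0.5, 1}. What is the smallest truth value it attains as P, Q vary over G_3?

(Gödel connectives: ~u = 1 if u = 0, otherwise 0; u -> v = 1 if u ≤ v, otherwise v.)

The minimum is attained at P = 0.5, Q = 0.5:
  ~Q: Gödel ¬ of 0.5 = 0 (operand ≠ 0)
  (P -> ~Q): 0.5 > 0, so result = 0
  ((P -> ~Q) -> Q): 0 ≤ 0.5, so result = 1
  (((P -> ~Q) -> Q) -> Q): 1 > 0.5, so result = 0.5
  ((((P -> ~Q) -> Q) -> Q) -> Q): 0.5 ≤ 0.5, so result = 1
  ~P: Gödel ¬ of 0.5 = 0 (operand ≠ 0)
  (((((P -> ~Q) -> Q) -> Q) -> Q) -> ~P): 1 > 0, so result = 0
  ((((((P -> ~Q) -> Q) -> Q) -> Q) -> ~P) -> Q): 0 ≤ 0.5, so result = 1
  (((((((P -> ~Q) -> Q) -> Q) -> Q) -> ~P) -> Q) -> Q): 1 > 0.5, so result = 0.5
Checking all 9 assignments confirms none give a value below 0.50.

0.50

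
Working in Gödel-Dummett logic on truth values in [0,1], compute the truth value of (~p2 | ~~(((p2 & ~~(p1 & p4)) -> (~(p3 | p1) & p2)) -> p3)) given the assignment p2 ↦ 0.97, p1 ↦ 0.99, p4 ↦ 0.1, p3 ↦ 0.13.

~p2: Gödel ¬ of 0.97 = 0 (operand ≠ 0)
(p1 & p4) = min(0.99, 0.1) = 0.1
~(p1 & p4): Gödel ¬ of 0.1 = 0 (operand ≠ 0)
~~(p1 & p4): Gödel ¬ of 0 = 1 (operand is 0)
(p2 & ~~(p1 & p4)) = min(0.97, 1) = 0.97
(p3 | p1) = max(0.13, 0.99) = 0.99
~(p3 | p1): Gödel ¬ of 0.99 = 0 (operand ≠ 0)
(~(p3 | p1) & p2) = min(0, 0.97) = 0
((p2 & ~~(p1 & p4)) -> (~(p3 | p1) & p2)): 0.97 > 0, so result = 0
(((p2 & ~~(p1 & p4)) -> (~(p3 | p1) & p2)) -> p3): 0 ≤ 0.13, so result = 1
~(((p2 & ~~(p1 & p4)) -> (~(p3 | p1) & p2)) -> p3): Gödel ¬ of 1 = 0 (operand ≠ 0)
~~(((p2 & ~~(p1 & p4)) -> (~(p3 | p1) & p2)) -> p3): Gödel ¬ of 0 = 1 (operand is 0)
(~p2 | ~~(((p2 & ~~(p1 & p4)) -> (~(p3 | p1) & p2)) -> p3)) = max(0, 1) = 1

1.00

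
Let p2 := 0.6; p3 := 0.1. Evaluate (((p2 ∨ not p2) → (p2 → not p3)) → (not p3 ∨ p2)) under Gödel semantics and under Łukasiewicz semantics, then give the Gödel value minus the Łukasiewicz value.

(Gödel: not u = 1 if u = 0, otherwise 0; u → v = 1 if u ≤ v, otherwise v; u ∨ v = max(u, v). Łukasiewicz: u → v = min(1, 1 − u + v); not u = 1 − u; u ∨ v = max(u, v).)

Gödel evaluation:
  not p2: Gödel ¬ of 0.6 = 0 (operand ≠ 0)
  (p2 ∨ not p2) = max(0.6, 0) = 0.6
  not p3: Gödel ¬ of 0.1 = 0 (operand ≠ 0)
  (p2 → not p3): 0.6 > 0, so result = 0
  ((p2 ∨ not p2) → (p2 → not p3)): 0.6 > 0, so result = 0
  not p3: Gödel ¬ of 0.1 = 0 (operand ≠ 0)
  (not p3 ∨ p2) = max(0, 0.6) = 0.6
  (((p2 ∨ not p2) → (p2 → not p3)) → (not p3 ∨ p2)): 0 ≤ 0.6, so result = 1
  Gödel value = 1
Łukasiewicz evaluation:
  not p2: Łukasiewicz ¬ gives 1 − 0.6 = 0.4
  (p2 ∨ not p2) = max(0.6, 0.4) = 0.6
  not p3: Łukasiewicz ¬ gives 1 − 0.1 = 0.9
  (p2 → not p3): min(1, 1 − 0.6 + 0.9) = 1
  ((p2 ∨ not p2) → (p2 → not p3)): min(1, 1 − 0.6 + 1) = 1
  not p3: Łukasiewicz ¬ gives 1 − 0.1 = 0.9
  (not p3 ∨ p2) = max(0.9, 0.6) = 0.9
  (((p2 ∨ not p2) → (p2 → not p3)) → (not p3 ∨ p2)): min(1, 1 − 1 + 0.9) = 0.9
  Łukasiewicz value = 0.9
Difference: 1 − 0.9 = 0.10

0.10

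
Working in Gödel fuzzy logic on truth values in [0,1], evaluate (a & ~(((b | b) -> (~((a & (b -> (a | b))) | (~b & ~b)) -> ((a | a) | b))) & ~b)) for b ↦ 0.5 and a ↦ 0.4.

(b | b) = max(0.5, 0.5) = 0.5
(a | b) = max(0.4, 0.5) = 0.5
(b -> (a | b)): 0.5 ≤ 0.5, so result = 1
(a & (b -> (a | b))) = min(0.4, 1) = 0.4
~b: Gödel ¬ of 0.5 = 0 (operand ≠ 0)
~b: Gödel ¬ of 0.5 = 0 (operand ≠ 0)
(~b & ~b) = min(0, 0) = 0
((a & (b -> (a | b))) | (~b & ~b)) = max(0.4, 0) = 0.4
~((a & (b -> (a | b))) | (~b & ~b)): Gödel ¬ of 0.4 = 0 (operand ≠ 0)
(a | a) = max(0.4, 0.4) = 0.4
((a | a) | b) = max(0.4, 0.5) = 0.5
(~((a & (b -> (a | b))) | (~b & ~b)) -> ((a | a) | b)): 0 ≤ 0.5, so result = 1
((b | b) -> (~((a & (b -> (a | b))) | (~b & ~b)) -> ((a | a) | b))): 0.5 ≤ 1, so result = 1
~b: Gödel ¬ of 0.5 = 0 (operand ≠ 0)
(((b | b) -> (~((a & (b -> (a | b))) | (~b & ~b)) -> ((a | a) | b))) & ~b) = min(1, 0) = 0
~(((b | b) -> (~((a & (b -> (a | b))) | (~b & ~b)) -> ((a | a) | b))) & ~b): Gödel ¬ of 0 = 1 (operand is 0)
(a & ~(((b | b) -> (~((a & (b -> (a | b))) | (~b & ~b)) -> ((a | a) | b))) & ~b)) = min(0.4, 1) = 0.4

0.40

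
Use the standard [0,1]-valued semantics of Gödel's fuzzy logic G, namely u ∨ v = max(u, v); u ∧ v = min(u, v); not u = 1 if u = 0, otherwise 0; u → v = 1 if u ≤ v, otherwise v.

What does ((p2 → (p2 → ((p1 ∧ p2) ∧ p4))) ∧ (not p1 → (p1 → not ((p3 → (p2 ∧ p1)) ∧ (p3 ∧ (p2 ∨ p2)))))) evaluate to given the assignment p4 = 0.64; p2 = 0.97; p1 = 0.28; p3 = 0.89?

(p1 ∧ p2) = min(0.28, 0.97) = 0.28
((p1 ∧ p2) ∧ p4) = min(0.28, 0.64) = 0.28
(p2 → ((p1 ∧ p2) ∧ p4)): 0.97 > 0.28, so result = 0.28
(p2 → (p2 → ((p1 ∧ p2) ∧ p4))): 0.97 > 0.28, so result = 0.28
not p1: Gödel ¬ of 0.28 = 0 (operand ≠ 0)
(p2 ∧ p1) = min(0.97, 0.28) = 0.28
(p3 → (p2 ∧ p1)): 0.89 > 0.28, so result = 0.28
(p2 ∨ p2) = max(0.97, 0.97) = 0.97
(p3 ∧ (p2 ∨ p2)) = min(0.89, 0.97) = 0.89
((p3 → (p2 ∧ p1)) ∧ (p3 ∧ (p2 ∨ p2))) = min(0.28, 0.89) = 0.28
not ((p3 → (p2 ∧ p1)) ∧ (p3 ∧ (p2 ∨ p2))): Gödel ¬ of 0.28 = 0 (operand ≠ 0)
(p1 → not ((p3 → (p2 ∧ p1)) ∧ (p3 ∧ (p2 ∨ p2)))): 0.28 > 0, so result = 0
(not p1 → (p1 → not ((p3 → (p2 ∧ p1)) ∧ (p3 ∧ (p2 ∨ p2))))): 0 ≤ 0, so result = 1
((p2 → (p2 → ((p1 ∧ p2) ∧ p4))) ∧ (not p1 → (p1 → not ((p3 → (p2 ∧ p1)) ∧ (p3 ∧ (p2 ∨ p2)))))) = min(0.28, 1) = 0.28

0.28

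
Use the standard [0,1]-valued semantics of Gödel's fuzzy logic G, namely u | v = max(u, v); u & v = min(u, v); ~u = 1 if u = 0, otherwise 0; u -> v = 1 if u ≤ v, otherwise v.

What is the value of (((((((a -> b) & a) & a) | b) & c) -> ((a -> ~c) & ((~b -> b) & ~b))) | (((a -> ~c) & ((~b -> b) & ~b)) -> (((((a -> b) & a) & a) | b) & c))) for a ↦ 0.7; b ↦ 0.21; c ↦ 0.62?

1.00

(a -> b): 0.7 > 0.21, so result = 0.21
((a -> b) & a) = min(0.21, 0.7) = 0.21
(((a -> b) & a) & a) = min(0.21, 0.7) = 0.21
((((a -> b) & a) & a) | b) = max(0.21, 0.21) = 0.21
(((((a -> b) & a) & a) | b) & c) = min(0.21, 0.62) = 0.21
~c: Gödel ¬ of 0.62 = 0 (operand ≠ 0)
(a -> ~c): 0.7 > 0, so result = 0
~b: Gödel ¬ of 0.21 = 0 (operand ≠ 0)
(~b -> b): 0 ≤ 0.21, so result = 1
~b: Gödel ¬ of 0.21 = 0 (operand ≠ 0)
((~b -> b) & ~b) = min(1, 0) = 0
((a -> ~c) & ((~b -> b) & ~b)) = min(0, 0) = 0
((((((a -> b) & a) & a) | b) & c) -> ((a -> ~c) & ((~b -> b) & ~b))): 0.21 > 0, so result = 0
~c: Gödel ¬ of 0.62 = 0 (operand ≠ 0)
(a -> ~c): 0.7 > 0, so result = 0
~b: Gödel ¬ of 0.21 = 0 (operand ≠ 0)
(~b -> b): 0 ≤ 0.21, so result = 1
~b: Gödel ¬ of 0.21 = 0 (operand ≠ 0)
((~b -> b) & ~b) = min(1, 0) = 0
((a -> ~c) & ((~b -> b) & ~b)) = min(0, 0) = 0
(a -> b): 0.7 > 0.21, so result = 0.21
((a -> b) & a) = min(0.21, 0.7) = 0.21
(((a -> b) & a) & a) = min(0.21, 0.7) = 0.21
((((a -> b) & a) & a) | b) = max(0.21, 0.21) = 0.21
(((((a -> b) & a) & a) | b) & c) = min(0.21, 0.62) = 0.21
(((a -> ~c) & ((~b -> b) & ~b)) -> (((((a -> b) & a) & a) | b) & c)): 0 ≤ 0.21, so result = 1
(((((((a -> b) & a) & a) | b) & c) -> ((a -> ~c) & ((~b -> b) & ~b))) | (((a -> ~c) & ((~b -> b) & ~b)) -> (((((a -> b) & a) & a) | b) & c))) = max(0, 1) = 1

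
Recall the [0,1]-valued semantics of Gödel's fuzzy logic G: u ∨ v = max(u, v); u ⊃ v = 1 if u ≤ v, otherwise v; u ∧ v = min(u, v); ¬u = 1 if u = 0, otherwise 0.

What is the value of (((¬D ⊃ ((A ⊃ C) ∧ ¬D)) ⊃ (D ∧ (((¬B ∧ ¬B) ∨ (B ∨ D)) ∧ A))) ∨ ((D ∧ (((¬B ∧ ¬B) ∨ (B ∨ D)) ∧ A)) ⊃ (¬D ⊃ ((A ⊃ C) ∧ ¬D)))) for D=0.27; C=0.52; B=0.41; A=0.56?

1.00

¬D: Gödel ¬ of 0.27 = 0 (operand ≠ 0)
(A ⊃ C): 0.56 > 0.52, so result = 0.52
¬D: Gödel ¬ of 0.27 = 0 (operand ≠ 0)
((A ⊃ C) ∧ ¬D) = min(0.52, 0) = 0
(¬D ⊃ ((A ⊃ C) ∧ ¬D)): 0 ≤ 0, so result = 1
¬B: Gödel ¬ of 0.41 = 0 (operand ≠ 0)
¬B: Gödel ¬ of 0.41 = 0 (operand ≠ 0)
(¬B ∧ ¬B) = min(0, 0) = 0
(B ∨ D) = max(0.41, 0.27) = 0.41
((¬B ∧ ¬B) ∨ (B ∨ D)) = max(0, 0.41) = 0.41
(((¬B ∧ ¬B) ∨ (B ∨ D)) ∧ A) = min(0.41, 0.56) = 0.41
(D ∧ (((¬B ∧ ¬B) ∨ (B ∨ D)) ∧ A)) = min(0.27, 0.41) = 0.27
((¬D ⊃ ((A ⊃ C) ∧ ¬D)) ⊃ (D ∧ (((¬B ∧ ¬B) ∨ (B ∨ D)) ∧ A))): 1 > 0.27, so result = 0.27
¬B: Gödel ¬ of 0.41 = 0 (operand ≠ 0)
¬B: Gödel ¬ of 0.41 = 0 (operand ≠ 0)
(¬B ∧ ¬B) = min(0, 0) = 0
(B ∨ D) = max(0.41, 0.27) = 0.41
((¬B ∧ ¬B) ∨ (B ∨ D)) = max(0, 0.41) = 0.41
(((¬B ∧ ¬B) ∨ (B ∨ D)) ∧ A) = min(0.41, 0.56) = 0.41
(D ∧ (((¬B ∧ ¬B) ∨ (B ∨ D)) ∧ A)) = min(0.27, 0.41) = 0.27
¬D: Gödel ¬ of 0.27 = 0 (operand ≠ 0)
(A ⊃ C): 0.56 > 0.52, so result = 0.52
¬D: Gödel ¬ of 0.27 = 0 (operand ≠ 0)
((A ⊃ C) ∧ ¬D) = min(0.52, 0) = 0
(¬D ⊃ ((A ⊃ C) ∧ ¬D)): 0 ≤ 0, so result = 1
((D ∧ (((¬B ∧ ¬B) ∨ (B ∨ D)) ∧ A)) ⊃ (¬D ⊃ ((A ⊃ C) ∧ ¬D))): 0.27 ≤ 1, so result = 1
(((¬D ⊃ ((A ⊃ C) ∧ ¬D)) ⊃ (D ∧ (((¬B ∧ ¬B) ∨ (B ∨ D)) ∧ A))) ∨ ((D ∧ (((¬B ∧ ¬B) ∨ (B ∨ D)) ∧ A)) ⊃ (¬D ⊃ ((A ⊃ C) ∧ ¬D)))) = max(0.27, 1) = 1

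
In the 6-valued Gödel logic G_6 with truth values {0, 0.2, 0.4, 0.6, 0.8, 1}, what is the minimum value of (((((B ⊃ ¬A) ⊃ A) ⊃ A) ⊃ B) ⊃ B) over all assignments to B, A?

0.20

The minimum is attained at B = 0.2, A = 0.2:
  ¬A: Gödel ¬ of 0.2 = 0 (operand ≠ 0)
  (B ⊃ ¬A): 0.2 > 0, so result = 0
  ((B ⊃ ¬A) ⊃ A): 0 ≤ 0.2, so result = 1
  (((B ⊃ ¬A) ⊃ A) ⊃ A): 1 > 0.2, so result = 0.2
  ((((B ⊃ ¬A) ⊃ A) ⊃ A) ⊃ B): 0.2 ≤ 0.2, so result = 1
  (((((B ⊃ ¬A) ⊃ A) ⊃ A) ⊃ B) ⊃ B): 1 > 0.2, so result = 0.2
Checking all 36 assignments confirms none give a value below 0.20.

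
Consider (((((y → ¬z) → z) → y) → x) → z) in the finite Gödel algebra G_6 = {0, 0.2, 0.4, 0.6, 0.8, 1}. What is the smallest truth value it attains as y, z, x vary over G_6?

0.00

The minimum is attained at y = 0, z = 0, x = 0.2:
  ¬z: Gödel ¬ of 0 = 1 (operand is 0)
  (y → ¬z): 0 ≤ 1, so result = 1
  ((y → ¬z) → z): 1 > 0, so result = 0
  (((y → ¬z) → z) → y): 0 ≤ 0, so result = 1
  ((((y → ¬z) → z) → y) → x): 1 > 0.2, so result = 0.2
  (((((y → ¬z) → z) → y) → x) → z): 0.2 > 0, so result = 0
Checking all 216 assignments confirms none give a value below 0.00.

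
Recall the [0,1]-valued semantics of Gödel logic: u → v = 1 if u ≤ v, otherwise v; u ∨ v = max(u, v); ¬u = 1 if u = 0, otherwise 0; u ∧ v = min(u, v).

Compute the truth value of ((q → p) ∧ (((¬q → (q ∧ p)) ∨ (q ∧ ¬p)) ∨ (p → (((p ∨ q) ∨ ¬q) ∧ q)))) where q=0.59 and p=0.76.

(q → p): 0.59 ≤ 0.76, so result = 1
¬q: Gödel ¬ of 0.59 = 0 (operand ≠ 0)
(q ∧ p) = min(0.59, 0.76) = 0.59
(¬q → (q ∧ p)): 0 ≤ 0.59, so result = 1
¬p: Gödel ¬ of 0.76 = 0 (operand ≠ 0)
(q ∧ ¬p) = min(0.59, 0) = 0
((¬q → (q ∧ p)) ∨ (q ∧ ¬p)) = max(1, 0) = 1
(p ∨ q) = max(0.76, 0.59) = 0.76
¬q: Gödel ¬ of 0.59 = 0 (operand ≠ 0)
((p ∨ q) ∨ ¬q) = max(0.76, 0) = 0.76
(((p ∨ q) ∨ ¬q) ∧ q) = min(0.76, 0.59) = 0.59
(p → (((p ∨ q) ∨ ¬q) ∧ q)): 0.76 > 0.59, so result = 0.59
(((¬q → (q ∧ p)) ∨ (q ∧ ¬p)) ∨ (p → (((p ∨ q) ∨ ¬q) ∧ q))) = max(1, 0.59) = 1
((q → p) ∧ (((¬q → (q ∧ p)) ∨ (q ∧ ¬p)) ∨ (p → (((p ∨ q) ∨ ¬q) ∧ q)))) = min(1, 1) = 1

1.00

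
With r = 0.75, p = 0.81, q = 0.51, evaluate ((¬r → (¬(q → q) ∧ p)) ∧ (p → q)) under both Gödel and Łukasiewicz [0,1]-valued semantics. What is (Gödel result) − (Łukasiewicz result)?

-0.19

Gödel evaluation:
  ¬r: Gödel ¬ of 0.75 = 0 (operand ≠ 0)
  (q → q): 0.51 ≤ 0.51, so result = 1
  ¬(q → q): Gödel ¬ of 1 = 0 (operand ≠ 0)
  (¬(q → q) ∧ p) = min(0, 0.81) = 0
  (¬r → (¬(q → q) ∧ p)): 0 ≤ 0, so result = 1
  (p → q): 0.81 > 0.51, so result = 0.51
  ((¬r → (¬(q → q) ∧ p)) ∧ (p → q)) = min(1, 0.51) = 0.51
  Gödel value = 0.51
Łukasiewicz evaluation:
  ¬r: Łukasiewicz ¬ gives 1 − 0.75 = 0.25
  (q → q): min(1, 1 − 0.51 + 0.51) = 1
  ¬(q → q): Łukasiewicz ¬ gives 1 − 1 = 0
  (¬(q → q) ∧ p) = min(0, 0.81) = 0
  (¬r → (¬(q → q) ∧ p)): min(1, 1 − 0.25 + 0) = 0.75
  (p → q): min(1, 1 − 0.81 + 0.51) = 0.7
  ((¬r → (¬(q → q) ∧ p)) ∧ (p → q)) = min(0.75, 0.7) = 0.7
  Łukasiewicz value = 0.7
Difference: 0.51 − 0.7 = -0.19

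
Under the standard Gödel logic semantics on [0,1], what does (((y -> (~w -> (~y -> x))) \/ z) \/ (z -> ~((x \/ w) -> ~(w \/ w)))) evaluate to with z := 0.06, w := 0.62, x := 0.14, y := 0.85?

~w: Gödel ¬ of 0.62 = 0 (operand ≠ 0)
~y: Gödel ¬ of 0.85 = 0 (operand ≠ 0)
(~y -> x): 0 ≤ 0.14, so result = 1
(~w -> (~y -> x)): 0 ≤ 1, so result = 1
(y -> (~w -> (~y -> x))): 0.85 ≤ 1, so result = 1
((y -> (~w -> (~y -> x))) \/ z) = max(1, 0.06) = 1
(x \/ w) = max(0.14, 0.62) = 0.62
(w \/ w) = max(0.62, 0.62) = 0.62
~(w \/ w): Gödel ¬ of 0.62 = 0 (operand ≠ 0)
((x \/ w) -> ~(w \/ w)): 0.62 > 0, so result = 0
~((x \/ w) -> ~(w \/ w)): Gödel ¬ of 0 = 1 (operand is 0)
(z -> ~((x \/ w) -> ~(w \/ w))): 0.06 ≤ 1, so result = 1
(((y -> (~w -> (~y -> x))) \/ z) \/ (z -> ~((x \/ w) -> ~(w \/ w)))) = max(1, 1) = 1

1.00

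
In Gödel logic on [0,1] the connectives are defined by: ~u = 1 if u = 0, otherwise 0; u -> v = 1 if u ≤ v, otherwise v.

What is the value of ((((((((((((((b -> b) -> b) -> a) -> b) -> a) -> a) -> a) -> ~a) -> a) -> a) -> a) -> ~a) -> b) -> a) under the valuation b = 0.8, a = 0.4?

0.40

(b -> b): 0.8 ≤ 0.8, so result = 1
((b -> b) -> b): 1 > 0.8, so result = 0.8
(((b -> b) -> b) -> a): 0.8 > 0.4, so result = 0.4
((((b -> b) -> b) -> a) -> b): 0.4 ≤ 0.8, so result = 1
(((((b -> b) -> b) -> a) -> b) -> a): 1 > 0.4, so result = 0.4
((((((b -> b) -> b) -> a) -> b) -> a) -> a): 0.4 ≤ 0.4, so result = 1
(((((((b -> b) -> b) -> a) -> b) -> a) -> a) -> a): 1 > 0.4, so result = 0.4
~a: Gödel ¬ of 0.4 = 0 (operand ≠ 0)
((((((((b -> b) -> b) -> a) -> b) -> a) -> a) -> a) -> ~a): 0.4 > 0, so result = 0
(((((((((b -> b) -> b) -> a) -> b) -> a) -> a) -> a) -> ~a) -> a): 0 ≤ 0.4, so result = 1
((((((((((b -> b) -> b) -> a) -> b) -> a) -> a) -> a) -> ~a) -> a) -> a): 1 > 0.4, so result = 0.4
(((((((((((b -> b) -> b) -> a) -> b) -> a) -> a) -> a) -> ~a) -> a) -> a) -> a): 0.4 ≤ 0.4, so result = 1
~a: Gödel ¬ of 0.4 = 0 (operand ≠ 0)
((((((((((((b -> b) -> b) -> a) -> b) -> a) -> a) -> a) -> ~a) -> a) -> a) -> a) -> ~a): 1 > 0, so result = 0
(((((((((((((b -> b) -> b) -> a) -> b) -> a) -> a) -> a) -> ~a) -> a) -> a) -> a) -> ~a) -> b): 0 ≤ 0.8, so result = 1
((((((((((((((b -> b) -> b) -> a) -> b) -> a) -> a) -> a) -> ~a) -> a) -> a) -> a) -> ~a) -> b) -> a): 1 > 0.4, so result = 0.4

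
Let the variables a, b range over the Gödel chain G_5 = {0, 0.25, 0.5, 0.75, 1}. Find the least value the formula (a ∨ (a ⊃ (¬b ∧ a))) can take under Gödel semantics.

The minimum is attained at a = 0.25, b = 0.25:
  ¬b: Gödel ¬ of 0.25 = 0 (operand ≠ 0)
  (¬b ∧ a) = min(0, 0.25) = 0
  (a ⊃ (¬b ∧ a)): 0.25 > 0, so result = 0
  (a ∨ (a ⊃ (¬b ∧ a))) = max(0.25, 0) = 0.25
Checking all 25 assignments confirms none give a value below 0.25.

0.25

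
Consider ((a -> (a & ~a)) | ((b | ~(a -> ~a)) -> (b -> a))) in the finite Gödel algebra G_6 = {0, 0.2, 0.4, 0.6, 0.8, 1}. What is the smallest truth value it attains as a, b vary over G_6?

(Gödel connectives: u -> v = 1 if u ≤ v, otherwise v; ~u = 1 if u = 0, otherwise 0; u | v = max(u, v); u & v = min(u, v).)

The minimum is attained at a = 0.2, b = 0.4:
  ~a: Gödel ¬ of 0.2 = 0 (operand ≠ 0)
  (a & ~a) = min(0.2, 0) = 0
  (a -> (a & ~a)): 0.2 > 0, so result = 0
  ~a: Gödel ¬ of 0.2 = 0 (operand ≠ 0)
  (a -> ~a): 0.2 > 0, so result = 0
  ~(a -> ~a): Gödel ¬ of 0 = 1 (operand is 0)
  (b | ~(a -> ~a)) = max(0.4, 1) = 1
  (b -> a): 0.4 > 0.2, so result = 0.2
  ((b | ~(a -> ~a)) -> (b -> a)): 1 > 0.2, so result = 0.2
  ((a -> (a & ~a)) | ((b | ~(a -> ~a)) -> (b -> a))) = max(0, 0.2) = 0.2
Checking all 36 assignments confirms none give a value below 0.20.

0.20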